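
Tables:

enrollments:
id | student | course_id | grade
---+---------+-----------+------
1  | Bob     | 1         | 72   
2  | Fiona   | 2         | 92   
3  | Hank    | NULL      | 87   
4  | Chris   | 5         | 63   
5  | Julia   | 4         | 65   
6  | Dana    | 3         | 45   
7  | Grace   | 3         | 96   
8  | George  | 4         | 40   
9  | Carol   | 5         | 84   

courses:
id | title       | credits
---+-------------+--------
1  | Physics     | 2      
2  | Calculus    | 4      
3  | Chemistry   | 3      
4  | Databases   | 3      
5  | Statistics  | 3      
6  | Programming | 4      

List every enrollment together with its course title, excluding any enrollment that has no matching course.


INNER JOIN keeps only enrollments rows whose course_id matches an id in courses. Walk through each enrollment:
  - enrollment 1 (Bob): course_id=1 -> matches Physics
  - enrollment 2 (Fiona): course_id=2 -> matches Calculus
  - enrollment 3 (Hank): course_id=NULL, no match -> dropped
  - enrollment 4 (Chris): course_id=5 -> matches Statistics
  - enrollment 5 (Julia): course_id=4 -> matches Databases
  - enrollment 6 (Dana): course_id=3 -> matches Chemistry
  - enrollment 7 (Grace): course_id=3 -> matches Chemistry
  - enrollment 8 (George): course_id=4 -> matches Databases
  - enrollment 9 (Carol): course_id=5 -> matches Statistics
So 1 of 9 rows is dropped.

SQL:
SELECT a.student, b.title AS course
FROM enrollments a
INNER JOIN courses b ON a.course_id = b.id

Result:
student | course    
--------+-----------
Bob     | Physics   
Fiona   | Calculus  
Chris   | Statistics
Julia   | Databases 
Dana    | Chemistry 
Grace   | Chemistry 
George  | Databases 
Carol   | Statistics


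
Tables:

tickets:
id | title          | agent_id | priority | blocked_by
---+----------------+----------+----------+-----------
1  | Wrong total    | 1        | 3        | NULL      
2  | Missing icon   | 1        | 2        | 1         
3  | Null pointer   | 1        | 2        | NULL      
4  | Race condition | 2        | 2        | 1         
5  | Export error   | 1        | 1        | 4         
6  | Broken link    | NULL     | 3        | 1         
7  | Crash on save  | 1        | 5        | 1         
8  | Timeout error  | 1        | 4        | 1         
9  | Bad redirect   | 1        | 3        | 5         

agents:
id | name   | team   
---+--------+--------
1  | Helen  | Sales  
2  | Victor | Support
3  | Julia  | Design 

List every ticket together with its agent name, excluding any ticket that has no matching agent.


INNER JOIN keeps only tickets rows whose agent_id matches an id in agents. Walk through each ticket:
  - ticket 1 (Wrong total): agent_id=1 -> matches Helen
  - ticket 2 (Missing icon): agent_id=1 -> matches Helen
  - ticket 3 (Null pointer): agent_id=1 -> matches Helen
  - ticket 4 (Race condition): agent_id=2 -> matches Victor
  - ticket 5 (Export error): agent_id=1 -> matches Helen
  - ticket 6 (Broken link): agent_id=NULL, no match -> dropped
  - ticket 7 (Crash on save): agent_id=1 -> matches Helen
  - ticket 8 (Timeout error): agent_id=1 -> matches Helen
  - ticket 9 (Bad redirect): agent_id=1 -> matches Helen
So 1 of 9 rows is dropped.

SQL:
SELECT a.title, b.name AS agent
FROM tickets a
INNER JOIN agents b ON a.agent_id = b.id

Result:
title          | agent 
---------------+-------
Wrong total    | Helen 
Missing icon   | Helen 
Null pointer   | Helen 
Race condition | Victor
Export error   | Helen 
Crash on save  | Helen 
Timeout error  | Helen 
Bad redirect   | Helen 


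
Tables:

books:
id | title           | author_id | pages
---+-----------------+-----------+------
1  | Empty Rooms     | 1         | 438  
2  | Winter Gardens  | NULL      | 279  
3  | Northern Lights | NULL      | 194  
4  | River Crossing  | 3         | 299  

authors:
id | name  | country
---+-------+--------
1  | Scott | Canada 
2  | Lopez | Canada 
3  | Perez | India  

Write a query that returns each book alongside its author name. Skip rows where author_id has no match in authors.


INNER JOIN keeps only books rows whose author_id matches an id in authors. Walk through each book:
  - book 1 (Empty Rooms): author_id=1 -> matches Scott
  - book 2 (Winter Gardens): author_id=NULL, no match -> dropped
  - book 3 (Northern Lights): author_id=NULL, no match -> dropped
  - book 4 (River Crossing): author_id=3 -> matches Perez
So 2 of 4 rows are dropped.

SQL:
SELECT a.title, b.name AS author
FROM books a
INNER JOIN authors b ON a.author_id = b.id

Result:
title          | author
---------------+-------
Empty Rooms    | Scott 
River Crossing | Perez 


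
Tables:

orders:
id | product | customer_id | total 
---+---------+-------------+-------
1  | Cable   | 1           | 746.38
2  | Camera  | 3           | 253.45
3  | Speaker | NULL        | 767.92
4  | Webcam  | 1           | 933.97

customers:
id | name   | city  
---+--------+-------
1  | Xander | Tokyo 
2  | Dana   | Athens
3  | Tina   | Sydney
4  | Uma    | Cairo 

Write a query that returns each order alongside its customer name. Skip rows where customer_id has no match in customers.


INNER JOIN keeps only orders rows whose customer_id matches an id in customers. Walk through each order:
  - order 1 (Cable): customer_id=1 -> matches Xander
  - order 2 (Camera): customer_id=3 -> matches Tina
  - order 3 (Speaker): customer_id=NULL, no match -> dropped
  - order 4 (Webcam): customer_id=1 -> matches Xander
So 1 of 4 rows is dropped.

SQL:
SELECT a.product, b.name AS customer
FROM orders a
INNER JOIN customers b ON a.customer_id = b.id

Result:
product | customer
--------+---------
Cable   | Xander  
Camera  | Tina    
Webcam  | Xander  


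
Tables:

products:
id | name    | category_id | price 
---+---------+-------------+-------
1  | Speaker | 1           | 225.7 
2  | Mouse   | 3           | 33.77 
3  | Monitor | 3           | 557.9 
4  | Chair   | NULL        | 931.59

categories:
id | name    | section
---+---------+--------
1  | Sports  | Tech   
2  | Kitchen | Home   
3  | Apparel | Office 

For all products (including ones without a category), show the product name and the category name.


LEFT JOIN keeps every row from products (the left table); where category_id has no match in categories, the category columns become NULL. Walk through each product:
  - product 1 (Speaker): category_id=1 -> matches Sports
  - product 2 (Mouse): category_id=3 -> matches Apparel
  - product 3 (Monitor): category_id=3 -> matches Apparel
  - product 4 (Chair): category_id=NULL, no match -> kept with NULL
All 4 rows appear; 1 has NULL category.

SQL:
SELECT a.name, b.name AS category
FROM products a
LEFT JOIN categories b ON a.category_id = b.id

Result:
name    | category
--------+---------
Speaker | Sports  
Mouse   | Apparel 
Monitor | Apparel 
Chair   | NULL    


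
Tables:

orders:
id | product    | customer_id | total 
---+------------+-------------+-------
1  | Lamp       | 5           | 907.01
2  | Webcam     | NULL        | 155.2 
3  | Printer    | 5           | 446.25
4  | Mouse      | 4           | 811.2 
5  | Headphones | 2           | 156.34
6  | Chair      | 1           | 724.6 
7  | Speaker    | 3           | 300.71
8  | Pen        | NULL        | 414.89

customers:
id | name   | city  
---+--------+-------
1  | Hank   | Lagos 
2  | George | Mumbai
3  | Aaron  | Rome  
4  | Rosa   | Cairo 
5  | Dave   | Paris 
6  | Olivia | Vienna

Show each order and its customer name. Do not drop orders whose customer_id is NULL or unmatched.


LEFT JOIN keeps every row from orders (the left table); where customer_id has no match in customers, the customer columns become NULL. Walk through each order:
  - order 1 (Lamp): customer_id=5 -> matches Dave
  - order 2 (Webcam): customer_id=NULL, no match -> kept with NULL
  - order 3 (Printer): customer_id=5 -> matches Dave
  - order 4 (Mouse): customer_id=4 -> matches Rosa
  - order 5 (Headphones): customer_id=2 -> matches George
  - order 6 (Chair): customer_id=1 -> matches Hank
  - order 7 (Speaker): customer_id=3 -> matches Aaron
  - order 8 (Pen): customer_id=NULL, no match -> kept with NULL
All 8 rows appear; 2 have NULL customer.

SQL:
SELECT a.product, b.name AS customer
FROM orders a
LEFT JOIN customers b ON a.customer_id = b.id

Result:
product    | customer
-----------+---------
Lamp       | Dave    
Webcam     | NULL    
Printer    | Dave    
Mouse      | Rosa    
Headphones | George  
Chair      | Hank    
Speaker    | Aaron   
Pen        | NULL    


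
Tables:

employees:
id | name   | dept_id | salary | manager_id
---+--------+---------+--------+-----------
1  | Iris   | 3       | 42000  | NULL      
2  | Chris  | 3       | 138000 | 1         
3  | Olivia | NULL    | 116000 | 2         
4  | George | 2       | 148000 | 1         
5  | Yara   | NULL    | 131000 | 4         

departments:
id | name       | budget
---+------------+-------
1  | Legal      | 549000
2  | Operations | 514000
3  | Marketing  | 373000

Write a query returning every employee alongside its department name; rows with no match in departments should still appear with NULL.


LEFT JOIN keeps every row from employees (the left table); where dept_id has no match in departments, the department columns become NULL. Walk through each employee:
  - employee 1 (Iris): dept_id=3 -> matches Marketing
  - employee 2 (Chris): dept_id=3 -> matches Marketing
  - employee 3 (Olivia): dept_id=NULL, no match -> kept with NULL
  - employee 4 (George): dept_id=2 -> matches Operations
  - employee 5 (Yara): dept_id=NULL, no match -> kept with NULL
All 5 rows appear; 2 have NULL department.

SQL:
SELECT a.name, b.name AS department
FROM employees a
LEFT JOIN departments b ON a.dept_id = b.id

Result:
name   | department
-------+-----------
Iris   | Marketing 
Chris  | Marketing 
Olivia | NULL      
George | Operations
Yara   | NULL      


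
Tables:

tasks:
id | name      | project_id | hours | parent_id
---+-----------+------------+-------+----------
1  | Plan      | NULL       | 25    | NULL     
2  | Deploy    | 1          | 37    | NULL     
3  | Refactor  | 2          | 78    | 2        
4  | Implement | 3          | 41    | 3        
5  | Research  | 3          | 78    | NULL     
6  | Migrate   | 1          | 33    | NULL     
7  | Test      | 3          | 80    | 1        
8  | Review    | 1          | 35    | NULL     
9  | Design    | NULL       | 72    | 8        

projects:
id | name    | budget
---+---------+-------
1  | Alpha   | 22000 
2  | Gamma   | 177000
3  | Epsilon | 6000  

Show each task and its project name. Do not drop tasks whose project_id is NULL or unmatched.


LEFT JOIN keeps every row from tasks (the left table); where project_id has no match in projects, the project columns become NULL. Walk through each task:
  - task 1 (Plan): project_id=NULL, no match -> kept with NULL
  - task 2 (Deploy): project_id=1 -> matches Alpha
  - task 3 (Refactor): project_id=2 -> matches Gamma
  - task 4 (Implement): project_id=3 -> matches Epsilon
  - task 5 (Research): project_id=3 -> matches Epsilon
  - task 6 (Migrate): project_id=1 -> matches Alpha
  - task 7 (Test): project_id=3 -> matches Epsilon
  - task 8 (Review): project_id=1 -> matches Alpha
  - task 9 (Design): project_id=NULL, no match -> kept with NULL
All 9 rows appear; 2 have NULL project.

SQL:
SELECT a.name, b.name AS project
FROM tasks a
LEFT JOIN projects b ON a.project_id = b.id

Result:
name      | project
----------+--------
Plan      | NULL   
Deploy    | Alpha  
Refactor  | Gamma  
Implement | Epsilon
Research  | Epsilon
Migrate   | Alpha  
Test      | Epsilon
Review    | Alpha  
Design    | NULL   


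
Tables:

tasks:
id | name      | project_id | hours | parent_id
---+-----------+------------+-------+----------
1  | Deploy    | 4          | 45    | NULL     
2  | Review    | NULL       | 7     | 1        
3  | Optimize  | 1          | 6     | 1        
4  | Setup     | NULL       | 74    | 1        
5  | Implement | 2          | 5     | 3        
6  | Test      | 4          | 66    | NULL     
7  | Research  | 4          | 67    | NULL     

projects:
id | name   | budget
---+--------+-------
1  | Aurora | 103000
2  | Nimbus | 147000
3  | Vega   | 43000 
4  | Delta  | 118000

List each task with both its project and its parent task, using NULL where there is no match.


Two LEFT JOINs from the same base table tasks: one to projects via project_id, one to tasks itself via parent_id. Both are LEFT so every task is preserved.
Match against projects:
  - task 1 (Deploy): project_id=4 -> matches Delta
  - task 2 (Review): project_id=NULL, no match -> kept with NULL
  - task 3 (Optimize): project_id=1 -> matches Aurora
  - task 4 (Setup): project_id=NULL, no match -> kept with NULL
  - task 5 (Implement): project_id=2 -> matches Nimbus
  - task 6 (Test): project_id=4 -> matches Delta
  - task 7 (Research): project_id=4 -> matches Delta
Match against tasks (self):
  - task 1 (Deploy): parent_id=NULL -> NULL
  - task 2 (Review): parent_id=1 -> Deploy
  - task 3 (Optimize): parent_id=1 -> Deploy
  - task 4 (Setup): parent_id=1 -> Deploy
  - task 5 (Implement): parent_id=3 -> Optimize
  - task 6 (Test): parent_id=NULL -> NULL
  - task 7 (Research): parent_id=NULL -> NULL

SQL:
SELECT a.name, b.name AS project, c.name AS parent
FROM tasks a
LEFT JOIN projects b ON a.project_id = b.id
LEFT JOIN tasks c ON a.parent_id = c.id

Result:
name      | project | parent  
----------+---------+---------
Deploy    | Delta   | NULL    
Review    | NULL    | Deploy  
Optimize  | Aurora  | Deploy  
Setup     | NULL    | Deploy  
Implement | Nimbus  | Optimize
Test      | Delta   | NULL    
Research  | Delta   | NULL    


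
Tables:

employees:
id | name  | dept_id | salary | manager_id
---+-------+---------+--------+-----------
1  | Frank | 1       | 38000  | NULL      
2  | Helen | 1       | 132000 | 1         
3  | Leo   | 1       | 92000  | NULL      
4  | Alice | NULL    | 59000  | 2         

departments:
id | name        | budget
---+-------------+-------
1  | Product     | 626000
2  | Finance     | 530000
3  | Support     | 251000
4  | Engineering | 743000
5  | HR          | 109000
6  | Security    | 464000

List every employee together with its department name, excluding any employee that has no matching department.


INNER JOIN keeps only employees rows whose dept_id matches an id in departments. Walk through each employee:
  - employee 1 (Frank): dept_id=1 -> matches Product
  - employee 2 (Helen): dept_id=1 -> matches Product
  - employee 3 (Leo): dept_id=1 -> matches Product
  - employee 4 (Alice): dept_id=NULL, no match -> dropped
So 1 of 4 rows is dropped.

SQL:
SELECT a.name, b.name AS department
FROM employees a
INNER JOIN departments b ON a.dept_id = b.id

Result:
name  | department
------+-----------
Frank | Product   
Helen | Product   
Leo   | Product   


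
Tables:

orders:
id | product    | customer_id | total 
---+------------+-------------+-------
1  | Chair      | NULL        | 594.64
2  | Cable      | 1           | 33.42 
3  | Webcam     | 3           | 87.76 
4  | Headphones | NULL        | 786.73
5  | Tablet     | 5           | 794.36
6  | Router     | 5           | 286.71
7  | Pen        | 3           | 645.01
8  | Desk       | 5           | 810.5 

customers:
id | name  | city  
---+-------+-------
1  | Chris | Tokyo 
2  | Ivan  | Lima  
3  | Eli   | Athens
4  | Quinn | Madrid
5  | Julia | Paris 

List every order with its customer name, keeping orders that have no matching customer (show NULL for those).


LEFT JOIN keeps every row from orders (the left table); where customer_id has no match in customers, the customer columns become NULL. Walk through each order:
  - order 1 (Chair): customer_id=NULL, no match -> kept with NULL
  - order 2 (Cable): customer_id=1 -> matches Chris
  - order 3 (Webcam): customer_id=3 -> matches Eli
  - order 4 (Headphones): customer_id=NULL, no match -> kept with NULL
  - order 5 (Tablet): customer_id=5 -> matches Julia
  - order 6 (Router): customer_id=5 -> matches Julia
  - order 7 (Pen): customer_id=3 -> matches Eli
  - order 8 (Desk): customer_id=5 -> matches Julia
All 8 rows appear; 2 have NULL customer.

SQL:
SELECT a.product, b.name AS customer
FROM orders a
LEFT JOIN customers b ON a.customer_id = b.id

Result:
product    | customer
-----------+---------
Chair      | NULL    
Cable      | Chris   
Webcam     | Eli     
Headphones | NULL    
Tablet     | Julia   
Router     | Julia   
Pen        | Eli     
Desk       | Julia   


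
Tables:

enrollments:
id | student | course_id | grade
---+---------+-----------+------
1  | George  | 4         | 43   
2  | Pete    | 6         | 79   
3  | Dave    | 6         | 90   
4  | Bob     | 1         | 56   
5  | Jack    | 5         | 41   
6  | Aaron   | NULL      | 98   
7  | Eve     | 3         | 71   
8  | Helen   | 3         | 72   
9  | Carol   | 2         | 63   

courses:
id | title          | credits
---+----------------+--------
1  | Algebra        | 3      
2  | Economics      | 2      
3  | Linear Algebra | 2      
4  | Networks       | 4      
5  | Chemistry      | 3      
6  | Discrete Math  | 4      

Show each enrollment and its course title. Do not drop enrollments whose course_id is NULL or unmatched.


LEFT JOIN keeps every row from enrollments (the left table); where course_id has no match in courses, the course columns become NULL. Walk through each enrollment:
  - enrollment 1 (George): course_id=4 -> matches Networks
  - enrollment 2 (Pete): course_id=6 -> matches Discrete Math
  - enrollment 3 (Dave): course_id=6 -> matches Discrete Math
  - enrollment 4 (Bob): course_id=1 -> matches Algebra
  - enrollment 5 (Jack): course_id=5 -> matches Chemistry
  - enrollment 6 (Aaron): course_id=NULL, no match -> kept with NULL
  - enrollment 7 (Eve): course_id=3 -> matches Linear Algebra
  - enrollment 8 (Helen): course_id=3 -> matches Linear Algebra
  - enrollment 9 (Carol): course_id=2 -> matches Economics
All 9 rows appear; 1 has NULL course.

SQL:
SELECT a.student, b.title AS course
FROM enrollments a
LEFT JOIN courses b ON a.course_id = b.id

Result:
student | course        
--------+---------------
George  | Networks      
Pete    | Discrete Math 
Dave    | Discrete Math 
Bob     | Algebra       
Jack    | Chemistry     
Aaron   | NULL          
Eve     | Linear Algebra
Helen   | Linear Algebra
Carol   | Economics     


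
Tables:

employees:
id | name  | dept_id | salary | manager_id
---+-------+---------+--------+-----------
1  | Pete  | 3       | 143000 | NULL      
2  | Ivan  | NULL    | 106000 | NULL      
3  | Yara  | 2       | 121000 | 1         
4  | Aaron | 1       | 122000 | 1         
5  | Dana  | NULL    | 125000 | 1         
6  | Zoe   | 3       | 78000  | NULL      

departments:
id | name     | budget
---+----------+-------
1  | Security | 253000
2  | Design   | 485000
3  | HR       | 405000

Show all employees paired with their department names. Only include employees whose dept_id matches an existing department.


INNER JOIN keeps only employees rows whose dept_id matches an id in departments. Walk through each employee:
  - employee 1 (Pete): dept_id=3 -> matches HR
  - employee 2 (Ivan): dept_id=NULL, no match -> dropped
  - employee 3 (Yara): dept_id=2 -> matches Design
  - employee 4 (Aaron): dept_id=1 -> matches Security
  - employee 5 (Dana): dept_id=NULL, no match -> dropped
  - employee 6 (Zoe): dept_id=3 -> matches HR
So 2 of 6 rows are dropped.

SQL:
SELECT a.name, b.name AS department
FROM employees a
INNER JOIN departments b ON a.dept_id = b.id

Result:
name  | department
------+-----------
Pete  | HR        
Yara  | Design    
Aaron | Security  
Zoe   | HR        


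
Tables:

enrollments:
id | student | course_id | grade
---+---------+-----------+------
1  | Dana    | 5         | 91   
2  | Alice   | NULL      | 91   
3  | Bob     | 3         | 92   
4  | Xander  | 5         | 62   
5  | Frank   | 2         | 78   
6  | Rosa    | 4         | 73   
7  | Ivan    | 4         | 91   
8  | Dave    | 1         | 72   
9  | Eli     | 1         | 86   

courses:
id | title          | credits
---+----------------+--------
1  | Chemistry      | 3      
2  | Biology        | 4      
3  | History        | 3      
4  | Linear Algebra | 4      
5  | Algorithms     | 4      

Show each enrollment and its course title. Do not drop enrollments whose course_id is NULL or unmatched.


LEFT JOIN keeps every row from enrollments (the left table); where course_id has no match in courses, the course columns become NULL. Walk through each enrollment:
  - enrollment 1 (Dana): course_id=5 -> matches Algorithms
  - enrollment 2 (Alice): course_id=NULL, no match -> kept with NULL
  - enrollment 3 (Bob): course_id=3 -> matches History
  - enrollment 4 (Xander): course_id=5 -> matches Algorithms
  - enrollment 5 (Frank): course_id=2 -> matches Biology
  - enrollment 6 (Rosa): course_id=4 -> matches Linear Algebra
  - enrollment 7 (Ivan): course_id=4 -> matches Linear Algebra
  - enrollment 8 (Dave): course_id=1 -> matches Chemistry
  - enrollment 9 (Eli): course_id=1 -> matches Chemistry
All 9 rows appear; 1 has NULL course.

SQL:
SELECT a.student, b.title AS course
FROM enrollments a
LEFT JOIN courses b ON a.course_id = b.id

Result:
student | course        
--------+---------------
Dana    | Algorithms    
Alice   | NULL          
Bob     | History       
Xander  | Algorithms    
Frank   | Biology       
Rosa    | Linear Algebra
Ivan    | Linear Algebra
Dave    | Chemistry     
Eli     | Chemistry     


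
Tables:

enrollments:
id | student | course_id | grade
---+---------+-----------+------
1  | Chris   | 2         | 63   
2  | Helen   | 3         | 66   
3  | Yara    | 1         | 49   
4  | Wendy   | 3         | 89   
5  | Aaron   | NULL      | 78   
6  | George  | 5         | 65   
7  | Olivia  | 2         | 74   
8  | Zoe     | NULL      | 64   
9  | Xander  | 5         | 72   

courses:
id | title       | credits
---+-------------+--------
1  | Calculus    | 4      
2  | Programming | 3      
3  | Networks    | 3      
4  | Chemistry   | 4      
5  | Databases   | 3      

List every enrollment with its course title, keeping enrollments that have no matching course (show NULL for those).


LEFT JOIN keeps every row from enrollments (the left table); where course_id has no match in courses, the course columns become NULL. Walk through each enrollment:
  - enrollment 1 (Chris): course_id=2 -> matches Programming
  - enrollment 2 (Helen): course_id=3 -> matches Networks
  - enrollment 3 (Yara): course_id=1 -> matches Calculus
  - enrollment 4 (Wendy): course_id=3 -> matches Networks
  - enrollment 5 (Aaron): course_id=NULL, no match -> kept with NULL
  - enrollment 6 (George): course_id=5 -> matches Databases
  - enrollment 7 (Olivia): course_id=2 -> matches Programming
  - enrollment 8 (Zoe): course_id=NULL, no match -> kept with NULL
  - enrollment 9 (Xander): course_id=5 -> matches Databases
All 9 rows appear; 2 have NULL course.

SQL:
SELECT a.student, b.title AS course
FROM enrollments a
LEFT JOIN courses b ON a.course_id = b.id

Result:
student | course     
--------+------------
Chris   | Programming
Helen   | Networks   
Yara    | Calculus   
Wendy   | Networks   
Aaron   | NULL       
George  | Databases  
Olivia  | Programming
Zoe     | NULL       
Xander  | Databases  


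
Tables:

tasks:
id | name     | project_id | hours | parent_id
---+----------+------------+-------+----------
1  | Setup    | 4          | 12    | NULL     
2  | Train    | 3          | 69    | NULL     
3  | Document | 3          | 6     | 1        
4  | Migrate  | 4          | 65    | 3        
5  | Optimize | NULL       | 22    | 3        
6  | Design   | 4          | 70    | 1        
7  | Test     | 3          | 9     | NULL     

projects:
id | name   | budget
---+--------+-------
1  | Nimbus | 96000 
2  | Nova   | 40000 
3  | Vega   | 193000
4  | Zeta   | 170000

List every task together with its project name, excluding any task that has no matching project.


INNER JOIN keeps only tasks rows whose project_id matches an id in projects. Walk through each task:
  - task 1 (Setup): project_id=4 -> matches Zeta
  - task 2 (Train): project_id=3 -> matches Vega
  - task 3 (Document): project_id=3 -> matches Vega
  - task 4 (Migrate): project_id=4 -> matches Zeta
  - task 5 (Optimize): project_id=NULL, no match -> dropped
  - task 6 (Design): project_id=4 -> matches Zeta
  - task 7 (Test): project_id=3 -> matches Vega
So 1 of 7 rows is dropped.

SQL:
SELECT a.name, b.name AS project
FROM tasks a
INNER JOIN projects b ON a.project_id = b.id

Result:
name     | project
---------+--------
Setup    | Zeta   
Train    | Vega   
Document | Vega   
Migrate  | Zeta   
Design   | Zeta   
Test     | Vega   


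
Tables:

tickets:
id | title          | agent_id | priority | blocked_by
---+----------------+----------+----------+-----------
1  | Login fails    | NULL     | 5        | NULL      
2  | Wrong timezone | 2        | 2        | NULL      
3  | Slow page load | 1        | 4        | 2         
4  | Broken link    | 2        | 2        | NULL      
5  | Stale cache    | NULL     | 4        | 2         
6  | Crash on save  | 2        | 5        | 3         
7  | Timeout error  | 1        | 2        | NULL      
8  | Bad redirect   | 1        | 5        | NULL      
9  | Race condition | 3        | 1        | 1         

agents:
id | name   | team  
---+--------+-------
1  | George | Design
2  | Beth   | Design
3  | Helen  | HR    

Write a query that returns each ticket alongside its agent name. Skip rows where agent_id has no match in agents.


INNER JOIN keeps only tickets rows whose agent_id matches an id in agents. Walk through each ticket:
  - ticket 1 (Login fails): agent_id=NULL, no match -> dropped
  - ticket 2 (Wrong timezone): agent_id=2 -> matches Beth
  - ticket 3 (Slow page load): agent_id=1 -> matches George
  - ticket 4 (Broken link): agent_id=2 -> matches Beth
  - ticket 5 (Stale cache): agent_id=NULL, no match -> dropped
  - ticket 6 (Crash on save): agent_id=2 -> matches Beth
  - ticket 7 (Timeout error): agent_id=1 -> matches George
  - ticket 8 (Bad redirect): agent_id=1 -> matches George
  - ticket 9 (Race condition): agent_id=3 -> matches Helen
So 2 of 9 rows are dropped.

SQL:
SELECT a.title, b.name AS agent
FROM tickets a
INNER JOIN agents b ON a.agent_id = b.id

Result:
title          | agent 
---------------+-------
Wrong timezone | Beth  
Slow page load | George
Broken link    | Beth  
Crash on save  | Beth  
Timeout error  | George
Bad redirect   | George
Race condition | Helen 


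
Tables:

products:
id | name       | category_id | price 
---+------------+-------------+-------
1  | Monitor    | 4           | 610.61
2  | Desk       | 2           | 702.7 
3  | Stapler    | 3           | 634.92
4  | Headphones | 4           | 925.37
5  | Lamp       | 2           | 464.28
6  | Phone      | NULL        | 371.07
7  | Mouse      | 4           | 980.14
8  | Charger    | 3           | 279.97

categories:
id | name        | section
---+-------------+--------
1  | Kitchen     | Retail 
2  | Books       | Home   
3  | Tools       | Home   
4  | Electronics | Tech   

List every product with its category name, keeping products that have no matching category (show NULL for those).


LEFT JOIN keeps every row from products (the left table); where category_id has no match in categories, the category columns become NULL. Walk through each product:
  - product 1 (Monitor): category_id=4 -> matches Electronics
  - product 2 (Desk): category_id=2 -> matches Books
  - product 3 (Stapler): category_id=3 -> matches Tools
  - product 4 (Headphones): category_id=4 -> matches Electronics
  - product 5 (Lamp): category_id=2 -> matches Books
  - product 6 (Phone): category_id=NULL, no match -> kept with NULL
  - product 7 (Mouse): category_id=4 -> matches Electronics
  - product 8 (Charger): category_id=3 -> matches Tools
All 8 rows appear; 1 has NULL category.

SQL:
SELECT a.name, b.name AS category
FROM products a
LEFT JOIN categories b ON a.category_id = b.id

Result:
name       | category   
-----------+------------
Monitor    | Electronics
Desk       | Books      
Stapler    | Tools      
Headphones | Electronics
Lamp       | Books      
Phone      | NULL       
Mouse      | Electronics
Charger    | Tools      


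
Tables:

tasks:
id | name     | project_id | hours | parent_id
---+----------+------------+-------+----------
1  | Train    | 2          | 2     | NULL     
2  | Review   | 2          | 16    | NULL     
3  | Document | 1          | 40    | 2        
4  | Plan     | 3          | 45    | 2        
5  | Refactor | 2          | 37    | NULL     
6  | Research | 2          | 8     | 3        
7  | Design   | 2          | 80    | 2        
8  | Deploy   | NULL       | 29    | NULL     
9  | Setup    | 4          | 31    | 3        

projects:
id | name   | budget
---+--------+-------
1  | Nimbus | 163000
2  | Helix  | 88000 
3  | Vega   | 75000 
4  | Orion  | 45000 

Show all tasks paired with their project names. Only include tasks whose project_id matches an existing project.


INNER JOIN keeps only tasks rows whose project_id matches an id in projects. Walk through each task:
  - task 1 (Train): project_id=2 -> matches Helix
  - task 2 (Review): project_id=2 -> matches Helix
  - task 3 (Document): project_id=1 -> matches Nimbus
  - task 4 (Plan): project_id=3 -> matches Vega
  - task 5 (Refactor): project_id=2 -> matches Helix
  - task 6 (Research): project_id=2 -> matches Helix
  - task 7 (Design): project_id=2 -> matches Helix
  - task 8 (Deploy): project_id=NULL, no match -> dropped
  - task 9 (Setup): project_id=4 -> matches Orion
So 1 of 9 rows is dropped.

SQL:
SELECT a.name, b.name AS project
FROM tasks a
INNER JOIN projects b ON a.project_id = b.id

Result:
name     | project
---------+--------
Train    | Helix  
Review   | Helix  
Document | Nimbus 
Plan     | Vega   
Refactor | Helix  
Research | Helix  
Design   | Helix  
Setup    | Orion  


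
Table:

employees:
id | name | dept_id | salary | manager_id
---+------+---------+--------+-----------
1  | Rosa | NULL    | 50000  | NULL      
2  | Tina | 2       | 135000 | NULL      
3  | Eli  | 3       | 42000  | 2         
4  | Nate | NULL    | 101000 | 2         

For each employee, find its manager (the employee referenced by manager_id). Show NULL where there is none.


This is a self-join: employees is joined to a second copy of itself, matching each row's manager_id to another row's id. Use LEFT JOIN so rows with manager_id=NULL are kept.
  - employee 1 (Rosa): manager_id=NULL -> NULL
  - employee 2 (Tina): manager_id=NULL -> NULL
  - employee 3 (Eli): manager_id=2 -> Tina
  - employee 4 (Nate): manager_id=2 -> Tina

SQL:
SELECT a.name AS item, b.name AS manager
FROM employees a
LEFT JOIN employees b ON a.manager_id = b.id

Result:
item | manager
-----+--------
Rosa | NULL   
Tina | NULL   
Eli  | Tina   
Nate | Tina   


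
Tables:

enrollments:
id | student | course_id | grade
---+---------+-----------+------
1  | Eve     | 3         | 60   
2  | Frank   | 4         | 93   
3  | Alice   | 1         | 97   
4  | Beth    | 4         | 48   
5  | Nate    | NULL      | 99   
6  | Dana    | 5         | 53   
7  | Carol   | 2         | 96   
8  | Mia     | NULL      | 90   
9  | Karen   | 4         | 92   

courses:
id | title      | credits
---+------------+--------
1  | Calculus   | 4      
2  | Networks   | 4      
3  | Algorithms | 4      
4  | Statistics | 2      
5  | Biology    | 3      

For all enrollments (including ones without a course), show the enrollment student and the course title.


LEFT JOIN keeps every row from enrollments (the left table); where course_id has no match in courses, the course columns become NULL. Walk through each enrollment:
  - enrollment 1 (Eve): course_id=3 -> matches Algorithms
  - enrollment 2 (Frank): course_id=4 -> matches Statistics
  - enrollment 3 (Alice): course_id=1 -> matches Calculus
  - enrollment 4 (Beth): course_id=4 -> matches Statistics
  - enrollment 5 (Nate): course_id=NULL, no match -> kept with NULL
  - enrollment 6 (Dana): course_id=5 -> matches Biology
  - enrollment 7 (Carol): course_id=2 -> matches Networks
  - enrollment 8 (Mia): course_id=NULL, no match -> kept with NULL
  - enrollment 9 (Karen): course_id=4 -> matches Statistics
All 9 rows appear; 2 have NULL course.

SQL:
SELECT a.student, b.title AS course
FROM enrollments a
LEFT JOIN courses b ON a.course_id = b.id

Result:
student | course    
--------+-----------
Eve     | Algorithms
Frank   | Statistics
Alice   | Calculus  
Beth    | Statistics
Nate    | NULL      
Dana    | Biology   
Carol   | Networks  
Mia     | NULL      
Karen   | Statistics


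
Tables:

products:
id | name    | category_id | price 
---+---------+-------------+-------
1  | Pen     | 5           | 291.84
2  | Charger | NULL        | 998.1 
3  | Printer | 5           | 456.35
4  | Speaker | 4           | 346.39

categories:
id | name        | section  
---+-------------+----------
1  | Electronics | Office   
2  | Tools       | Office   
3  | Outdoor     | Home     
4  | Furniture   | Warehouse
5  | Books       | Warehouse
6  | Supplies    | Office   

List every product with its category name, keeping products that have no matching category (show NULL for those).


LEFT JOIN keeps every row from products (the left table); where category_id has no match in categories, the category columns become NULL. Walk through each product:
  - product 1 (Pen): category_id=5 -> matches Books
  - product 2 (Charger): category_id=NULL, no match -> kept with NULL
  - product 3 (Printer): category_id=5 -> matches Books
  - product 4 (Speaker): category_id=4 -> matches Furniture
All 4 rows appear; 1 has NULL category.

SQL:
SELECT a.name, b.name AS category
FROM products a
LEFT JOIN categories b ON a.category_id = b.id

Result:
name    | category 
--------+----------
Pen     | Books    
Charger | NULL     
Printer | Books    
Speaker | Furniture


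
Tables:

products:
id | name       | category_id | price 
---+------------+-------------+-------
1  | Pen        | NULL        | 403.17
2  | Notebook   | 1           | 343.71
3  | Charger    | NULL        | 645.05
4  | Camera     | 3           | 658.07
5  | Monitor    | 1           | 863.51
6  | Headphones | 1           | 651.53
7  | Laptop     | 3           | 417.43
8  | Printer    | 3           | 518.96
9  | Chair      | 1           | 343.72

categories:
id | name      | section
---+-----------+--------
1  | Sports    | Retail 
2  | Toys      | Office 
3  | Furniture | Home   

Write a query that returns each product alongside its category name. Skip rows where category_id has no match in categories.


INNER JOIN keeps only products rows whose category_id matches an id in categories. Walk through each product:
  - product 1 (Pen): category_id=NULL, no match -> dropped
  - product 2 (Notebook): category_id=1 -> matches Sports
  - product 3 (Charger): category_id=NULL, no match -> dropped
  - product 4 (Camera): category_id=3 -> matches Furniture
  - product 5 (Monitor): category_id=1 -> matches Sports
  - product 6 (Headphones): category_id=1 -> matches Sports
  - product 7 (Laptop): category_id=3 -> matches Furniture
  - product 8 (Printer): category_id=3 -> matches Furniture
  - product 9 (Chair): category_id=1 -> matches Sports
So 2 of 9 rows are dropped.

SQL:
SELECT a.name, b.name AS category
FROM products a
INNER JOIN categories b ON a.category_id = b.id

Result:
name       | category 
-----------+----------
Notebook   | Sports   
Camera     | Furniture
Monitor    | Sports   
Headphones | Sports   
Laptop     | Furniture
Printer    | Furniture
Chair      | Sports   


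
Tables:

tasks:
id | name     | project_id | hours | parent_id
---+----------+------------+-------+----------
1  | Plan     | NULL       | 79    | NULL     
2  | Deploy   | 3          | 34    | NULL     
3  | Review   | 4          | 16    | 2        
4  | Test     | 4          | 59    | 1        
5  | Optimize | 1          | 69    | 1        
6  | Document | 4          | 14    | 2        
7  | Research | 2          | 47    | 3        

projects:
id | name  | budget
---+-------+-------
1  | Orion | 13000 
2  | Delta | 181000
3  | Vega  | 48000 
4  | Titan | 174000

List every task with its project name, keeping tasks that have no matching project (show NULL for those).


LEFT JOIN keeps every row from tasks (the left table); where project_id has no match in projects, the project columns become NULL. Walk through each task:
  - task 1 (Plan): project_id=NULL, no match -> kept with NULL
  - task 2 (Deploy): project_id=3 -> matches Vega
  - task 3 (Review): project_id=4 -> matches Titan
  - task 4 (Test): project_id=4 -> matches Titan
  - task 5 (Optimize): project_id=1 -> matches Orion
  - task 6 (Document): project_id=4 -> matches Titan
  - task 7 (Research): project_id=2 -> matches Delta
All 7 rows appear; 1 has NULL project.

SQL:
SELECT a.name, b.name AS project
FROM tasks a
LEFT JOIN projects b ON a.project_id = b.id

Result:
name     | project
---------+--------
Plan     | NULL   
Deploy   | Vega   
Review   | Titan  
Test     | Titan  
Optimize | Orion  
Document | Titan  
Research | Delta  


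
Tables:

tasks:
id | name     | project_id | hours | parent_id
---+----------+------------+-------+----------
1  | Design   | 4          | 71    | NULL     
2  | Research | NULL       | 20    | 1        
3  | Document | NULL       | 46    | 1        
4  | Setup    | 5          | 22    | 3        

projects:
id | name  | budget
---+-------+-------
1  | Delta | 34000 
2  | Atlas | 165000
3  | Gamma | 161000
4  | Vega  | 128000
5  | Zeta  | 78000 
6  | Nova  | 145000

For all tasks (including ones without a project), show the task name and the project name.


LEFT JOIN keeps every row from tasks (the left table); where project_id has no match in projects, the project columns become NULL. Walk through each task:
  - task 1 (Design): project_id=4 -> matches Vega
  - task 2 (Research): project_id=NULL, no match -> kept with NULL
  - task 3 (Document): project_id=NULL, no match -> kept with NULL
  - task 4 (Setup): project_id=5 -> matches Zeta
All 4 rows appear; 2 have NULL project.

SQL:
SELECT a.name, b.name AS project
FROM tasks a
LEFT JOIN projects b ON a.project_id = b.id

Result:
name     | project
---------+--------
Design   | Vega   
Research | NULL   
Document | NULL   
Setup    | Zeta   


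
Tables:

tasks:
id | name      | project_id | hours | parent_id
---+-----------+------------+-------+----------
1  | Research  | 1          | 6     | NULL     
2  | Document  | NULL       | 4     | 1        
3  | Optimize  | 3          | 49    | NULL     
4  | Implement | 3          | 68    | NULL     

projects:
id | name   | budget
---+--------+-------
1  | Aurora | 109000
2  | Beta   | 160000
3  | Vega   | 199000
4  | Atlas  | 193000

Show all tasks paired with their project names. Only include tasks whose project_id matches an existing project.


INNER JOIN keeps only tasks rows whose project_id matches an id in projects. Walk through each task:
  - task 1 (Research): project_id=1 -> matches Aurora
  - task 2 (Document): project_id=NULL, no match -> dropped
  - task 3 (Optimize): project_id=3 -> matches Vega
  - task 4 (Implement): project_id=3 -> matches Vega
So 1 of 4 rows is dropped.

SQL:
SELECT a.name, b.name AS project
FROM tasks a
INNER JOIN projects b ON a.project_id = b.id

Result:
name      | project
----------+--------
Research  | Aurora 
Optimize  | Vega   
Implement | Vega   


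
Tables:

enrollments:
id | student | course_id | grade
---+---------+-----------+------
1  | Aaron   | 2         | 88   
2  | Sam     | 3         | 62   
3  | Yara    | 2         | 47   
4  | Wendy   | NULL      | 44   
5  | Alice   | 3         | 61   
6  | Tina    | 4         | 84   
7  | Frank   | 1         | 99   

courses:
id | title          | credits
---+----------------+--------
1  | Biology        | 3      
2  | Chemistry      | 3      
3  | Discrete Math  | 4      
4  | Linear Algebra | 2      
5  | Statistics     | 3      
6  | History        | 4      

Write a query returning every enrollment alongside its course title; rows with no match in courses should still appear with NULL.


LEFT JOIN keeps every row from enrollments (the left table); where course_id has no match in courses, the course columns become NULL. Walk through each enrollment:
  - enrollment 1 (Aaron): course_id=2 -> matches Chemistry
  - enrollment 2 (Sam): course_id=3 -> matches Discrete Math
  - enrollment 3 (Yara): course_id=2 -> matches Chemistry
  - enrollment 4 (Wendy): course_id=NULL, no match -> kept with NULL
  - enrollment 5 (Alice): course_id=3 -> matches Discrete Math
  - enrollment 6 (Tina): course_id=4 -> matches Linear Algebra
  - enrollment 7 (Frank): course_id=1 -> matches Biology
All 7 rows appear; 1 has NULL course.

SQL:
SELECT a.student, b.title AS course
FROM enrollments a
LEFT JOIN courses b ON a.course_id = b.id

Result:
student | course        
--------+---------------
Aaron   | Chemistry     
Sam     | Discrete Math 
Yara    | Chemistry     
Wendy   | NULL          
Alice   | Discrete Math 
Tina    | Linear Algebra
Frank   | Biology       
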